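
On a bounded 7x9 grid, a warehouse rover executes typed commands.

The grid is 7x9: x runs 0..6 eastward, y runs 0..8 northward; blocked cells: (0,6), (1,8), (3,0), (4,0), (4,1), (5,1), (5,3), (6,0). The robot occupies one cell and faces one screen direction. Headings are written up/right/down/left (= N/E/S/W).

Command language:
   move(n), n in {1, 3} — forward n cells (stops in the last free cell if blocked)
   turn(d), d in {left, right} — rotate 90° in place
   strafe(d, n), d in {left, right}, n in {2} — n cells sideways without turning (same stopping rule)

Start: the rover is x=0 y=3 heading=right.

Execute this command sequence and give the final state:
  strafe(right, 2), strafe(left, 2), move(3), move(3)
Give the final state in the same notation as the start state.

begin: x=0 y=3 heading=right
[1] after strafe(right, 2): x=0 y=1 heading=right
[2] after strafe(left, 2): x=0 y=3 heading=right
[3] after move(3): x=3 y=3 heading=right
[4] after move(3): x=4 y=3 heading=right

x=4 y=3 heading=right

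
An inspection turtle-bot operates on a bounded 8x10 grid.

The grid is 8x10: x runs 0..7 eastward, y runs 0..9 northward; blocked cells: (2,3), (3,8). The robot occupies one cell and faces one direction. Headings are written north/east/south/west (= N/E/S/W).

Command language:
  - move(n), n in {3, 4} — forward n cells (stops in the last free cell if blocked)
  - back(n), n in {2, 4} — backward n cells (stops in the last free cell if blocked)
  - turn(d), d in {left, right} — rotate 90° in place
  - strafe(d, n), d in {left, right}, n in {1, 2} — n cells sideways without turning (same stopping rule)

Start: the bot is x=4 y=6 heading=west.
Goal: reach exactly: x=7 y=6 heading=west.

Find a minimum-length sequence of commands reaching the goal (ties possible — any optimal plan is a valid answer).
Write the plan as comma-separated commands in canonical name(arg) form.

begin: x=4 y=6 heading=west
step 1 (back(4)): x=7 y=6 heading=west
shorter routes all fall short; 1 is best.

back(4)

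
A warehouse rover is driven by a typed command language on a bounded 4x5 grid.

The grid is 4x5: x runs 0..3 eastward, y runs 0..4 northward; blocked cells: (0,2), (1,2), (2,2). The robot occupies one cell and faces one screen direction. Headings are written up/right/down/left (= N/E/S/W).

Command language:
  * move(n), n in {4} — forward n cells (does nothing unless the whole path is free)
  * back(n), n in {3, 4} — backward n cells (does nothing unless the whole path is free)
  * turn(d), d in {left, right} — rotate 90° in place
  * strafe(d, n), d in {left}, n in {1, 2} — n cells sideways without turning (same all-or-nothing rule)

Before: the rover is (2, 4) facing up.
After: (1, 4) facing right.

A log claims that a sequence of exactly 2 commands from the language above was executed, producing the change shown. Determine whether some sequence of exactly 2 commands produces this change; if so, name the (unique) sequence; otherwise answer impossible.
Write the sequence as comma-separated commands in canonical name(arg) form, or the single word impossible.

key: running turn(right) before strafe(left, 1) would end elsewhere — order is forced
t0: (2, 4) facing up
t=1 strafe(left, 1) ⇒ (1, 4) facing up
t=2 turn(right) ⇒ (1, 4) facing right
no other 2-command option fits: unique.

strafe(left, 1), turn(right)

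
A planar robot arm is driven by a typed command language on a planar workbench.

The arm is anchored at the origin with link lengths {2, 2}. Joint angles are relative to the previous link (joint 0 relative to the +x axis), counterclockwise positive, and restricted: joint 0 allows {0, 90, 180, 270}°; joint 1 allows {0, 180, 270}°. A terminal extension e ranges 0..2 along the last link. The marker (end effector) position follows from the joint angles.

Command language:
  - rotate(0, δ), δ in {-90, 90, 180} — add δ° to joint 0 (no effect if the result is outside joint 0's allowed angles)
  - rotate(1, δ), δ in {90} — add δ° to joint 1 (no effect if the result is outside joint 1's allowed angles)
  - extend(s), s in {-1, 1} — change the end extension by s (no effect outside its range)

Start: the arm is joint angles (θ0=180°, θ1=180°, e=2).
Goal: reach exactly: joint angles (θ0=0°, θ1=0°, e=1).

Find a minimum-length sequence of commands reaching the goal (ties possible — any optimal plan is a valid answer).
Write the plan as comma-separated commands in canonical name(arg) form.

initial: joint angles (θ0=180°, θ1=180°, e=2)
1. rotate(0, 180) → joint angles (θ0=0°, θ1=180°, e=2)
2. rotate(1, 90) → joint angles (θ0=0°, θ1=270°, e=2)
3. rotate(1, 90) → joint angles (θ0=0°, θ1=0°, e=2)
4. extend(-1) → joint angles (θ0=0°, θ1=0°, e=1)
no 3-step plan works, so 4 is optimal.

rotate(0, 180), rotate(1, 90), rotate(1, 90), extend(-1)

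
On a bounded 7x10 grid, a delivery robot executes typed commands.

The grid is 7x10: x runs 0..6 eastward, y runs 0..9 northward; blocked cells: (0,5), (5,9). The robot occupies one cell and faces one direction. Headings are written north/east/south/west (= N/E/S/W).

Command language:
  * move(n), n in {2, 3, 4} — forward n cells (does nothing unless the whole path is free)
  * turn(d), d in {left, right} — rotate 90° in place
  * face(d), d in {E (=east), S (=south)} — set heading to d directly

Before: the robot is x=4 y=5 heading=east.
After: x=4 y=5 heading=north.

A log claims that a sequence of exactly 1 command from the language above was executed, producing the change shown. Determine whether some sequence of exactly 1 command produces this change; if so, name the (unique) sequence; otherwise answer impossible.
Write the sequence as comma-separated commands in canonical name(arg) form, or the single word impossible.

key: parked at (4,5) the whole time — nothing moves the robot
t0: x=4 y=5 heading=east
1. turn(left) → x=4 y=5 heading=north
uniquely the one of 7 1-step routes that fits.

turn(left)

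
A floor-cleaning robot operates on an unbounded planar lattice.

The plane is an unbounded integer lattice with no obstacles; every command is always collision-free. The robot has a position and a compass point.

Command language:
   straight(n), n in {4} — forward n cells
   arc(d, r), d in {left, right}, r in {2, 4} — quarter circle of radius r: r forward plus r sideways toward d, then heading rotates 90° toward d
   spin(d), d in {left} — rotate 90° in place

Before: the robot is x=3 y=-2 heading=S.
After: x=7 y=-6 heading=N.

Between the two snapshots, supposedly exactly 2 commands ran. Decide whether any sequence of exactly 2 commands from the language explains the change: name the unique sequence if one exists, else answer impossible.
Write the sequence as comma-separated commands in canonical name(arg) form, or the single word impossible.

key: cell and facing (now N) both changed — the 2 commands mix motion and turning
initial: x=3 y=-2 heading=S
step 1 (arc(left, 4)): x=7 y=-6 heading=E
step 2 (spin(left)): x=7 y=-6 heading=N
uniquely the one of 36 2-step routes that fits.

arc(left, 4), spin(left)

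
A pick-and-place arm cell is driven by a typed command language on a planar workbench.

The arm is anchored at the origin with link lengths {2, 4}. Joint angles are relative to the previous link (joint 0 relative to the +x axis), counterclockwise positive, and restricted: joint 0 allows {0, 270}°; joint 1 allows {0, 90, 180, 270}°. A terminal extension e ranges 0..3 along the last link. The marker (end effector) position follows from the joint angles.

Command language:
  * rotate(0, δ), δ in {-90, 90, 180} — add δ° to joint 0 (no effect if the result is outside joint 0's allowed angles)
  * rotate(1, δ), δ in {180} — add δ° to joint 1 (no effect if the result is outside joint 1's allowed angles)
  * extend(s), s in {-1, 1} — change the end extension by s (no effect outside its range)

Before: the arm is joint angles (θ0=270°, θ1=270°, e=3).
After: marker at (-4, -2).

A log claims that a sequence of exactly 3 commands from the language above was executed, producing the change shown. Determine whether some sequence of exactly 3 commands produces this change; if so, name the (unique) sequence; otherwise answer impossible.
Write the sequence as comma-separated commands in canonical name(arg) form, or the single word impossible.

extend(-1), extend(-1), extend(-1)

t0: joint angles (θ0=270°, θ1=270°, e=3)
step 1 (extend(-1)): joint angles (θ0=270°, θ1=270°, e=2)
step 2 (extend(-1)): joint angles (θ0=270°, θ1=270°, e=1)
step 3 (extend(-1)): joint angles (θ0=270°, θ1=270°, e=0)
no other 3-command option fits: unique.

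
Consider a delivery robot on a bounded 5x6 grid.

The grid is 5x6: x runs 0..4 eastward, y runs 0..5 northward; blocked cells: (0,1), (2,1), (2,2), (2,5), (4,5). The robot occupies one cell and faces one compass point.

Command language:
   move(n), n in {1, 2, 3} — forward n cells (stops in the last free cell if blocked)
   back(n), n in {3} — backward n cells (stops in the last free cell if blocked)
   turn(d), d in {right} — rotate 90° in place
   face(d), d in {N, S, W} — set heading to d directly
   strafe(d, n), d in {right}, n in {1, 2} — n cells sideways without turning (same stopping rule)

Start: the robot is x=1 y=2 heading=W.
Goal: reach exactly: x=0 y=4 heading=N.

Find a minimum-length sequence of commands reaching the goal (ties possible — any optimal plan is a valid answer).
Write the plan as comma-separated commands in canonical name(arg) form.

begin: x=1 y=2 heading=W
1. move(1) → x=0 y=2 heading=W
2. turn(right) → x=0 y=2 heading=N
3. move(2) → x=0 y=4 heading=N
minimal: 3 command(s), checked below 3.

move(1), turn(right), move(2)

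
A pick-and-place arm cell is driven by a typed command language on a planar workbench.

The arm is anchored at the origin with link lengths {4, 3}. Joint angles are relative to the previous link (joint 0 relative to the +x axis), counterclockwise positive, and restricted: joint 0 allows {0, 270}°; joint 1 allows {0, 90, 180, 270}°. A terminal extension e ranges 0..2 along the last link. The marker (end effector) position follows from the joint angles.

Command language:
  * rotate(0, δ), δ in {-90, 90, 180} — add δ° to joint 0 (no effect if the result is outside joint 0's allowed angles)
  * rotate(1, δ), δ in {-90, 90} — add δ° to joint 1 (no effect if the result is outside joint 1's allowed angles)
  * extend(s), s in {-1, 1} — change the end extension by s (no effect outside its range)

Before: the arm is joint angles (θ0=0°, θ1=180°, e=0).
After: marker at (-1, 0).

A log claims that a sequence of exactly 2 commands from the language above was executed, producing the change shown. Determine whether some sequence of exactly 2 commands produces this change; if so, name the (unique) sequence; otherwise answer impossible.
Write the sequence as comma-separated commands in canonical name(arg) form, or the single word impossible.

t0: joint angles (θ0=0°, θ1=180°, e=0)
1. extend(1) → joint angles (θ0=0°, θ1=180°, e=1)
2. extend(1) → joint angles (θ0=0°, θ1=180°, e=2)
no other 2-command option fits: unique.

extend(1), extend(1)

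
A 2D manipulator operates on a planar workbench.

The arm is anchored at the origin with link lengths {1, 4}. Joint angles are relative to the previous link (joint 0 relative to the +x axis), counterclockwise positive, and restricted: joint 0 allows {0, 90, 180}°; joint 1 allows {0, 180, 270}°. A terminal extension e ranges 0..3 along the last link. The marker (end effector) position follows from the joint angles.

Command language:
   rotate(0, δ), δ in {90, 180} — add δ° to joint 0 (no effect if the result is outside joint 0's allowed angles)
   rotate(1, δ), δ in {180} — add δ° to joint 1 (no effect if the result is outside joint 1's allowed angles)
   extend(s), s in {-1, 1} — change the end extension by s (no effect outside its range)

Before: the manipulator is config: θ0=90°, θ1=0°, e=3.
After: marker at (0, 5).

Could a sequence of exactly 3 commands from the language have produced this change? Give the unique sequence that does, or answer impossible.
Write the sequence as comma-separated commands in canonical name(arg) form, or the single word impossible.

initial: config: θ0=90°, θ1=0°, e=3
step 1 (extend(-1)): config: θ0=90°, θ1=0°, e=2
step 2 (extend(-1)): config: θ0=90°, θ1=0°, e=1
step 3 (extend(-1)): config: θ0=90°, θ1=0°, e=0
all 125 alternatives checked — unique.

extend(-1), extend(-1), extend(-1)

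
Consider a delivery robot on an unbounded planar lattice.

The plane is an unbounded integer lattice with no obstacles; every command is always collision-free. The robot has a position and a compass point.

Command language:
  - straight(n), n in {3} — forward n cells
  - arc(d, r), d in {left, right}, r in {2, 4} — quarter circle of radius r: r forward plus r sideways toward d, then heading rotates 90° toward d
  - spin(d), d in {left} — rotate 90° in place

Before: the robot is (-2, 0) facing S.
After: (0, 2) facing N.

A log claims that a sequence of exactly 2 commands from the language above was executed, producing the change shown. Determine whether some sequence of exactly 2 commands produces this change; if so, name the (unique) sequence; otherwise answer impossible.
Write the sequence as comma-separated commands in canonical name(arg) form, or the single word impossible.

key: order matters: swapping spin(left) and arc(left, 2) lands elsewhere
start: (-2, 0) facing S
1. spin(left) → (-2, 0) facing E
2. arc(left, 2) → (0, 2) facing N
uniquely the one of 36 2-step routes that fits.

spin(left), arc(left, 2)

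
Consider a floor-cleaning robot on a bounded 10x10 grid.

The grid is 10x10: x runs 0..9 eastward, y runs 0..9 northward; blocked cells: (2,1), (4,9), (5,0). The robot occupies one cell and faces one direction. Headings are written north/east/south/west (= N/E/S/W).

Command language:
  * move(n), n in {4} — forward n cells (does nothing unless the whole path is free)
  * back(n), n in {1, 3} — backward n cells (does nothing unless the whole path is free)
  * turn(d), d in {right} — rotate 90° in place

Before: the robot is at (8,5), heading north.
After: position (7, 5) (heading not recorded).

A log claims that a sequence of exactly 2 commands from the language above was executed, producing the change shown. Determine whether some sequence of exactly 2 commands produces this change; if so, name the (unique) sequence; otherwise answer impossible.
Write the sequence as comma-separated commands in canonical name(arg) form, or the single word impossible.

turn(right), back(1)

key: order matters: swapping turn(right) and back(1) lands elsewhere
begin: at (8,5), heading north
1. turn(right) → at (8,5), heading east
2. back(1) → at (7,5), heading east
no other 2-command option fits: unique.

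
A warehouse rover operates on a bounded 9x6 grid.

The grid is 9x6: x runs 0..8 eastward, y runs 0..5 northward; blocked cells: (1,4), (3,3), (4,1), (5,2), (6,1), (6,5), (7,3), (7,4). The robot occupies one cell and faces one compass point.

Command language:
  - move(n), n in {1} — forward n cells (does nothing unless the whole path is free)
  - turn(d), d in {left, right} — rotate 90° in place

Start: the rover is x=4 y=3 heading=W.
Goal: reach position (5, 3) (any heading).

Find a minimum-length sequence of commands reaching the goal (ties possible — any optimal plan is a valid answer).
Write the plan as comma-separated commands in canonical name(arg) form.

t0: x=4 y=3 heading=W
[1] after turn(left): x=4 y=3 heading=S
[2] after turn(left): x=4 y=3 heading=E
[3] after move(1): x=5 y=3 heading=E
nothing shorter than 3 reaches the goal.

turn(left), turn(left), move(1)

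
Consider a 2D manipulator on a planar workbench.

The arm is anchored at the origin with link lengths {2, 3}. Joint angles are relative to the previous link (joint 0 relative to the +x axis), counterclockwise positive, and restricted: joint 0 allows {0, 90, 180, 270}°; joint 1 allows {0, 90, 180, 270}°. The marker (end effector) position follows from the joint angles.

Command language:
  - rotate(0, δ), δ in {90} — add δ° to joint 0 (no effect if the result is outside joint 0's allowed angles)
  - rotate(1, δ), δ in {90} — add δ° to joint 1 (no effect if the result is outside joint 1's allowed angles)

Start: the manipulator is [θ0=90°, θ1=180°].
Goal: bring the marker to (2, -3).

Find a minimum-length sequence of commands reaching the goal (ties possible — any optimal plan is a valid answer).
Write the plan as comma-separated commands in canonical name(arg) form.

rotate(0, 90), rotate(0, 90), rotate(0, 90), rotate(1, 90)

from: [θ0=90°, θ1=180°]
1. rotate(0, 90) → [θ0=180°, θ1=180°]
2. rotate(0, 90) → [θ0=270°, θ1=180°]
3. rotate(0, 90) → [θ0=0°, θ1=180°]
4. rotate(1, 90) → [θ0=0°, θ1=270°]
minimal: 4 command(s), checked below 4.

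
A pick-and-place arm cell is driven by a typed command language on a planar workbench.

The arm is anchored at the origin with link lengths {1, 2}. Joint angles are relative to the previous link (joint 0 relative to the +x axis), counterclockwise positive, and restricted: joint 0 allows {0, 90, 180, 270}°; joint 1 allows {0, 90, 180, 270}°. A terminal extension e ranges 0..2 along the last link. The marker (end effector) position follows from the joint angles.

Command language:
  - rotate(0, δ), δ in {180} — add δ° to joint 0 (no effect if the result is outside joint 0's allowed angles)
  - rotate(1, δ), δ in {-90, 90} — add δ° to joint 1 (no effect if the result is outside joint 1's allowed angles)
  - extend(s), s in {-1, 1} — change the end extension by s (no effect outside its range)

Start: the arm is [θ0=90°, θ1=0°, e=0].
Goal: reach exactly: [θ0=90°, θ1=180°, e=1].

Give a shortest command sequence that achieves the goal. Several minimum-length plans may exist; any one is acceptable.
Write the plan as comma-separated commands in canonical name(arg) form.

from: [θ0=90°, θ1=0°, e=0]
t=1 extend(1) ⇒ [θ0=90°, θ1=0°, e=1]
t=2 rotate(1, 90) ⇒ [θ0=90°, θ1=90°, e=1]
t=3 rotate(1, 90) ⇒ [θ0=90°, θ1=180°, e=1]
shorter routes all fall short; 3 is best.

extend(1), rotate(1, 90), rotate(1, 90)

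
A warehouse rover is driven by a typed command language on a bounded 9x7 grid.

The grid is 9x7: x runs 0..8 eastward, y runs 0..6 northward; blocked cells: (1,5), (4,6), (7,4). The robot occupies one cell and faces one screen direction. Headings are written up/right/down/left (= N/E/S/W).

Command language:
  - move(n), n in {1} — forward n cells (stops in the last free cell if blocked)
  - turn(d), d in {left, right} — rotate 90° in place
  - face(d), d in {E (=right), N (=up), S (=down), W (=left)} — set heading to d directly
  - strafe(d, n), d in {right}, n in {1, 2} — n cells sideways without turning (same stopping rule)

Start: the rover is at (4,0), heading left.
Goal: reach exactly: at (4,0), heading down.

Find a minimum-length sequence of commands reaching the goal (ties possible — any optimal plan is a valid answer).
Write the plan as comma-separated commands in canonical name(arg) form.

start: at (4,0), heading left
step 1 (face(S)): at (4,0), heading down
nothing shorter than 1 reaches the goal.

face(S)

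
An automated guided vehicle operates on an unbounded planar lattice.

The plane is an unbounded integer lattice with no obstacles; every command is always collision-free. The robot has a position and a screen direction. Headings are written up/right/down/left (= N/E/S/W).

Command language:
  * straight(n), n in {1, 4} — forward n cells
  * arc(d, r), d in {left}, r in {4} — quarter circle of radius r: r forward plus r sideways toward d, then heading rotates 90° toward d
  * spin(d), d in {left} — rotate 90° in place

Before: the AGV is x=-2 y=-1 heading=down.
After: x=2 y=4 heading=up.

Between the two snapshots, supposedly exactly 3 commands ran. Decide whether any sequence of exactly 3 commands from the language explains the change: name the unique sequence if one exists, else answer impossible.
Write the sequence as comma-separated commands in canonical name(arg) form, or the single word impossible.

key: order matters: swapping spin(left) and straight(1) lands elsewhere
t0: x=-2 y=-1 heading=down
step 1 (spin(left)): x=-2 y=-1 heading=right
step 2 (arc(left, 4)): x=2 y=3 heading=up
step 3 (straight(1)): x=2 y=4 heading=up
all 64 alternatives checked — unique.

spin(left), arc(left, 4), straight(1)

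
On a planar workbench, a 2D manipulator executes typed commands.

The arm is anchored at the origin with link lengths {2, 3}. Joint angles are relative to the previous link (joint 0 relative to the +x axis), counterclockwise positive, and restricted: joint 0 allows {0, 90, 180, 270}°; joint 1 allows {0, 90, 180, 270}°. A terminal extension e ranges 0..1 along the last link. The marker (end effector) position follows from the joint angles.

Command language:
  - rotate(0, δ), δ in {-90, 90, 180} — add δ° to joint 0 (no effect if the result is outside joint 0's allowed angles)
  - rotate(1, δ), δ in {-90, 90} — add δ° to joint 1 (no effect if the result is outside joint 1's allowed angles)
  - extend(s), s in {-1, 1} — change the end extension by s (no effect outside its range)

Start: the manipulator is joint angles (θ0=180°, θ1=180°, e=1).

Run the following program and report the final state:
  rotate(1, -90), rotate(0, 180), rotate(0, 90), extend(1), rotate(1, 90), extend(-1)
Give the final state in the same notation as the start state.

joint angles (θ0=90°, θ1=180°, e=0)

begin: joint angles (θ0=180°, θ1=180°, e=1)
1. rotate(1, -90) → joint angles (θ0=180°, θ1=90°, e=1)
2. rotate(0, 180) → joint angles (θ0=0°, θ1=90°, e=1)
3. rotate(0, 90) → joint angles (θ0=90°, θ1=90°, e=1)
4. extend(1) → joint angles (θ0=90°, θ1=90°, e=1)
5. rotate(1, 90) → joint angles (θ0=90°, θ1=180°, e=1)
6. extend(-1) → joint angles (θ0=90°, θ1=180°, e=0)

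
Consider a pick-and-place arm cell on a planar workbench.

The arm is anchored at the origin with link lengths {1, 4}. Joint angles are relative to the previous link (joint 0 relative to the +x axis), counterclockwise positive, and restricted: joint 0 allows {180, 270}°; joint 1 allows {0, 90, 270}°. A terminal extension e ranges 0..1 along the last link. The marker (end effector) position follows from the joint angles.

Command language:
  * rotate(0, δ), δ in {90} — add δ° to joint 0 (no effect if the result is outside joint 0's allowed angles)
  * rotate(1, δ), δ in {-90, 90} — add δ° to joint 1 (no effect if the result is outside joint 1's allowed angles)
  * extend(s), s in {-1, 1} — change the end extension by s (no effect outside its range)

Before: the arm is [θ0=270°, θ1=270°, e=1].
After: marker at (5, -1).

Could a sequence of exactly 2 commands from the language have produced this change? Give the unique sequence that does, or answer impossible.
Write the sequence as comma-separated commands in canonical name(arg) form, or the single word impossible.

t0: [θ0=270°, θ1=270°, e=1]
t=1 rotate(1, 90) ⇒ [θ0=270°, θ1=0°, e=1]
t=2 rotate(1, 90) ⇒ [θ0=270°, θ1=90°, e=1]
uniquely the one of 25 2-step routes that fits.

rotate(1, 90), rotate(1, 90)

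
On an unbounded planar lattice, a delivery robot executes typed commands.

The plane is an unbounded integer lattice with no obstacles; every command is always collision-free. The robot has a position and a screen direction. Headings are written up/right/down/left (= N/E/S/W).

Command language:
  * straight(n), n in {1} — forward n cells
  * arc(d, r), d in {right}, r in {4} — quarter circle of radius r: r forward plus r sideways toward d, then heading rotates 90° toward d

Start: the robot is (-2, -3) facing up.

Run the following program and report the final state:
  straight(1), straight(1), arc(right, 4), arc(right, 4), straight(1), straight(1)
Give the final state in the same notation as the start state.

(6, -3) facing down

t0: (-2, -3) facing up
t=1 straight(1) ⇒ (-2, -2) facing up
t=2 straight(1) ⇒ (-2, -1) facing up
t=3 arc(right, 4) ⇒ (2, 3) facing right
t=4 arc(right, 4) ⇒ (6, -1) facing down
t=5 straight(1) ⇒ (6, -2) facing down
t=6 straight(1) ⇒ (6, -3) facing down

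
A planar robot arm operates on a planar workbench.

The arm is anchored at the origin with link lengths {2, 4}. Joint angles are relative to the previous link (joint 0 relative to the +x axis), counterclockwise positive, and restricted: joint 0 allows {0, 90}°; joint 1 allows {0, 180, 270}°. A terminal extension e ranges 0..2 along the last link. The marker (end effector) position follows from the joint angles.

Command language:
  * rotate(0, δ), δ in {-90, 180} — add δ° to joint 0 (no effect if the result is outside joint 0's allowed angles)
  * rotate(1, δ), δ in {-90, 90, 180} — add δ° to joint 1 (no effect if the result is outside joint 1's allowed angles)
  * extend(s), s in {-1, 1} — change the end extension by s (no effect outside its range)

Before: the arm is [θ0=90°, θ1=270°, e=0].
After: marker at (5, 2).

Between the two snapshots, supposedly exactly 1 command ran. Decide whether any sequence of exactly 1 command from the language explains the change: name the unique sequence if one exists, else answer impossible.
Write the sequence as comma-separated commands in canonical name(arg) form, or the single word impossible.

from: [θ0=90°, θ1=270°, e=0]
t=1 extend(1) ⇒ [θ0=90°, θ1=270°, e=1]
no rival 1-sequence matches.

extend(1)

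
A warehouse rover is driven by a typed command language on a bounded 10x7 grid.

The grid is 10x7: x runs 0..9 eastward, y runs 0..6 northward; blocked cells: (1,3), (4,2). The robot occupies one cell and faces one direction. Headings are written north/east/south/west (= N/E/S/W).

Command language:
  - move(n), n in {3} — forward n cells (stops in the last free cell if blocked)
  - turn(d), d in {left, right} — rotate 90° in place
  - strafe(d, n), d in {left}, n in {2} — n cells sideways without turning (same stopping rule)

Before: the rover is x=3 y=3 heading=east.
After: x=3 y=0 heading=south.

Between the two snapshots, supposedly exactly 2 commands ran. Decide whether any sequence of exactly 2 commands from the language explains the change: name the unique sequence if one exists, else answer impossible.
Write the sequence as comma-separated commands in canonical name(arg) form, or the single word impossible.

turn(right), move(3)

key: order matters: swapping turn(right) and move(3) lands elsewhere
start: x=3 y=3 heading=east
step 1 (turn(right)): x=3 y=3 heading=south
step 2 (move(3)): x=3 y=0 heading=south
no rival 2-sequence matches.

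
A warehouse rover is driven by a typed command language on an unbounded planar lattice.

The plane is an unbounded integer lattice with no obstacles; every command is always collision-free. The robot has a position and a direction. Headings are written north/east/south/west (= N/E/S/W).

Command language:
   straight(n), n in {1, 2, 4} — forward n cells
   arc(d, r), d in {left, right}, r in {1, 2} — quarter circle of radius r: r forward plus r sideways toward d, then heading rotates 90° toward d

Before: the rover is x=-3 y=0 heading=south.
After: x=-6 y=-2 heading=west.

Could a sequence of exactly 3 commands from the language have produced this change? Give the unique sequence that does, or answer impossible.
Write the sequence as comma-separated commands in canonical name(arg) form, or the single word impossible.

key: position moved to (-6,-2) AND the heading swung to W — translation plus rotation needed
initial: x=-3 y=0 heading=south
t=1 straight(1) ⇒ x=-3 y=-1 heading=south
t=2 arc(right, 1) ⇒ x=-4 y=-2 heading=west
t=3 straight(2) ⇒ x=-6 y=-2 heading=west
no other 3-command option fits: unique.

straight(1), arc(right, 1), straight(2)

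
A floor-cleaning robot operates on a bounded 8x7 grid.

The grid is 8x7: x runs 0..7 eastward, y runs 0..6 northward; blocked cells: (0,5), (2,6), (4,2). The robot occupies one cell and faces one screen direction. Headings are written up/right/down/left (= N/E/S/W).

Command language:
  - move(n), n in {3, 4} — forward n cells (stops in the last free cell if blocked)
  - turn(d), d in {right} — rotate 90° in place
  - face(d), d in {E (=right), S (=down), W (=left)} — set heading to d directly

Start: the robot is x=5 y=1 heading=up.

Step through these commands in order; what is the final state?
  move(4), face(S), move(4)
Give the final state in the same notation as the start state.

start: x=5 y=1 heading=up
t=1 move(4) ⇒ x=5 y=5 heading=up
t=2 face(S) ⇒ x=5 y=5 heading=down
t=3 move(4) ⇒ x=5 y=1 heading=down

x=5 y=1 heading=down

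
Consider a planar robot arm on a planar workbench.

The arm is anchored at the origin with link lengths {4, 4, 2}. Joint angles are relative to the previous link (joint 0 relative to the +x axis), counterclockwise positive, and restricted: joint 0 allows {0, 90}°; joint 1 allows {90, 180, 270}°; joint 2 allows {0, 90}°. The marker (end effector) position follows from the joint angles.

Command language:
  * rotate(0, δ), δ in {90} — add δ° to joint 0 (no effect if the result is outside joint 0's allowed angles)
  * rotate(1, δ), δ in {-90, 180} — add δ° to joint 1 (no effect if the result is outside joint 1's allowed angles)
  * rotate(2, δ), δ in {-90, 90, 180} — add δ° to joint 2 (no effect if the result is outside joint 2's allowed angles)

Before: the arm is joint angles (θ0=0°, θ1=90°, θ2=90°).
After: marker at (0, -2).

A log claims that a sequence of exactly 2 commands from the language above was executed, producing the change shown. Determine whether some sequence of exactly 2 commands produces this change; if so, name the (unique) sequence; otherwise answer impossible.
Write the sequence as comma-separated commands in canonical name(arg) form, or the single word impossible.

rotate(1, 180), rotate(1, -90)

key: order matters: swapping rotate(1, 180) and rotate(1, -90) lands elsewhere
begin: joint angles (θ0=0°, θ1=90°, θ2=90°)
1. rotate(1, 180) → joint angles (θ0=0°, θ1=270°, θ2=90°)
2. rotate(1, -90) → joint angles (θ0=0°, θ1=180°, θ2=90°)
no rival 2-sequence matches.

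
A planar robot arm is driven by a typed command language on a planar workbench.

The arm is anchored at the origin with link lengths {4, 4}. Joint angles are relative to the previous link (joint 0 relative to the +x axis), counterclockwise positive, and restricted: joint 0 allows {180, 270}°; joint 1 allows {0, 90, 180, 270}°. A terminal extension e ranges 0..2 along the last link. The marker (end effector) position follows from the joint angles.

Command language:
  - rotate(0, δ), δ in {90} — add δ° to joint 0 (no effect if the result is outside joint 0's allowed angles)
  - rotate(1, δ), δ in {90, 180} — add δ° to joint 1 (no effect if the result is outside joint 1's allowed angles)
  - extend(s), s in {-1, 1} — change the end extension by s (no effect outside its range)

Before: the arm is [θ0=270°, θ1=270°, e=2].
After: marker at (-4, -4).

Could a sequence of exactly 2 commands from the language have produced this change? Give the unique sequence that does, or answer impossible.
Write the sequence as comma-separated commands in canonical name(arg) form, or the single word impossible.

extend(-1), extend(-1)

t0: [θ0=270°, θ1=270°, e=2]
[1] after extend(-1): [θ0=270°, θ1=270°, e=1]
[2] after extend(-1): [θ0=270°, θ1=270°, e=0]
no other 2-command option fits: unique.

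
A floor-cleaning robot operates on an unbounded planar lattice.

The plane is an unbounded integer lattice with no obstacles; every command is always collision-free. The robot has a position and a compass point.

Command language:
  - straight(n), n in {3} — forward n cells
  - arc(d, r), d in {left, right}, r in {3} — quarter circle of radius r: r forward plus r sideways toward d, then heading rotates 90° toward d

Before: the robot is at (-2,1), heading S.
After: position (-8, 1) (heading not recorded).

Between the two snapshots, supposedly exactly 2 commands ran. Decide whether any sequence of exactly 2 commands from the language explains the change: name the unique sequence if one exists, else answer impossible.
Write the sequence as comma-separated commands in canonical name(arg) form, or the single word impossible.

arc(right, 3), arc(right, 3)

from: at (-2,1), heading S
t=1 arc(right, 3) ⇒ at (-5,-2), heading W
t=2 arc(right, 3) ⇒ at (-8,1), heading N
all 9 alternatives checked — unique.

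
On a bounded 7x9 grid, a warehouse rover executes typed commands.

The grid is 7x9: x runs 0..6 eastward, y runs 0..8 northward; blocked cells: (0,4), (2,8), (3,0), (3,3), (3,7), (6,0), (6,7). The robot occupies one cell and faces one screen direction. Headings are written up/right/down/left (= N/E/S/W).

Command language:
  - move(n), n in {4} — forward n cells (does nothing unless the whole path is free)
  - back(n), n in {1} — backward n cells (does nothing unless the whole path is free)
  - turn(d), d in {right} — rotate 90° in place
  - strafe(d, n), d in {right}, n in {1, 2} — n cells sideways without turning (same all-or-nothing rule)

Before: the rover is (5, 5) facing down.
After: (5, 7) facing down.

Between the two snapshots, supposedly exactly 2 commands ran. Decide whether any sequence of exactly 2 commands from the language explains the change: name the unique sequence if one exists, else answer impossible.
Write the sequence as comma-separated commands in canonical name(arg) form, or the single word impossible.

key: heading stays S — no command in the sequence turns
begin: (5, 5) facing down
[1] after back(1): (5, 6) facing down
[2] after back(1): (5, 7) facing down
no rival 2-sequence matches.

back(1), back(1)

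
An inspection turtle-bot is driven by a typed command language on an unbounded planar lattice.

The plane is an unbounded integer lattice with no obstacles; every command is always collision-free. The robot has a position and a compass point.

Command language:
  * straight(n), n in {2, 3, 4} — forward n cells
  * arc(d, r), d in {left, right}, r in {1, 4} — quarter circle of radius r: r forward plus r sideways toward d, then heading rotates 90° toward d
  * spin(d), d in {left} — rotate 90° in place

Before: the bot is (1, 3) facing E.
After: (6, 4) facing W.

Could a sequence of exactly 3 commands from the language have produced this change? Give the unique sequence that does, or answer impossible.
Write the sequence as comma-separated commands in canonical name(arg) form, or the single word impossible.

key: order matters: swapping straight(4) and spin(left) lands elsewhere
initial: (1, 3) facing E
1. straight(4) → (5, 3) facing E
2. arc(left, 1) → (6, 4) facing N
3. spin(left) → (6, 4) facing W
uniquely the one of 512 3-step routes that fits.

straight(4), arc(left, 1), spin(left)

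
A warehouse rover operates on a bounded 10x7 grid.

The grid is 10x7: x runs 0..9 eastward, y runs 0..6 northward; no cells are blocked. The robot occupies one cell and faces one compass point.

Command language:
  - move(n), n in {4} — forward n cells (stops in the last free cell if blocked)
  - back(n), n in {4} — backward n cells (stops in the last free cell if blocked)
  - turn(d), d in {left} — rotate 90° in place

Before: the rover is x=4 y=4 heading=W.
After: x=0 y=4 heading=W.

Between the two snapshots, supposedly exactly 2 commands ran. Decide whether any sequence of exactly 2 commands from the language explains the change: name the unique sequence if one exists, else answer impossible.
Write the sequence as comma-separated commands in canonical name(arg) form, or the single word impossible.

move(4), move(4)

key: heading stays W — no command in the sequence turns
begin: x=4 y=4 heading=W
1. move(4) → x=0 y=4 heading=W
2. move(4) → x=0 y=4 heading=W
no rival 2-sequence matches.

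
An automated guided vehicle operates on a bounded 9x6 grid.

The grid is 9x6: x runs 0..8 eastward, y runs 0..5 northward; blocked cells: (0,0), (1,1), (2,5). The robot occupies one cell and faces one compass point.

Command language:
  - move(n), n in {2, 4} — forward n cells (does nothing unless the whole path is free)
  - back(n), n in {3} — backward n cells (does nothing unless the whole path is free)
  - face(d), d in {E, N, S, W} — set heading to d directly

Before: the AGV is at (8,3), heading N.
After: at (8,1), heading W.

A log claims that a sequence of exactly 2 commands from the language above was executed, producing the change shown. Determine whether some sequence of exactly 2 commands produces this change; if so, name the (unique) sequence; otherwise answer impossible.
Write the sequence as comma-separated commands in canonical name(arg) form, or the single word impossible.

checked all 2-command options: none fits.

impossible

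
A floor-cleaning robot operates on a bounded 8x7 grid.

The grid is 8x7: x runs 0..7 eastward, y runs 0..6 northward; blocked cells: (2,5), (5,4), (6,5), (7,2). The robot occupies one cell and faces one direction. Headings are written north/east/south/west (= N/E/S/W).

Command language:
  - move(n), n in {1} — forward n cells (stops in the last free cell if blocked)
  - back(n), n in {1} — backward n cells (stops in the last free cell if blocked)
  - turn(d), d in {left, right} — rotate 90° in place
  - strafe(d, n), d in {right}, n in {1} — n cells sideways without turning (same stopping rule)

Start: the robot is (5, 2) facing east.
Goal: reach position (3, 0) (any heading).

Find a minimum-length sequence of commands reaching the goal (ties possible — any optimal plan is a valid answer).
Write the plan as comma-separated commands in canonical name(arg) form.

strafe(right, 1), strafe(right, 1), back(1), back(1)

from: (5, 2) facing east
t=1 strafe(right, 1) ⇒ (5, 1) facing east
t=2 strafe(right, 1) ⇒ (5, 0) facing east
t=3 back(1) ⇒ (4, 0) facing east
t=4 back(1) ⇒ (3, 0) facing east
no 3-step plan works, so 4 is optimal.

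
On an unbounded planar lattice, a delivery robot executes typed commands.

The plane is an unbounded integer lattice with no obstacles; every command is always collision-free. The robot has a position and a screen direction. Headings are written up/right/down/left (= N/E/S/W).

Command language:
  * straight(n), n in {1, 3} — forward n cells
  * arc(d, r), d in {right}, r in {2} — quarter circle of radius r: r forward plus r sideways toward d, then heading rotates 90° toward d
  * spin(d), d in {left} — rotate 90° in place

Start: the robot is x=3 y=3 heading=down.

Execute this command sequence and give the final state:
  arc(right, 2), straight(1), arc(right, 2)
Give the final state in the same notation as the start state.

start: x=3 y=3 heading=down
[1] after arc(right, 2): x=1 y=1 heading=left
[2] after straight(1): x=0 y=1 heading=left
[3] after arc(right, 2): x=-2 y=3 heading=up

x=-2 y=3 heading=up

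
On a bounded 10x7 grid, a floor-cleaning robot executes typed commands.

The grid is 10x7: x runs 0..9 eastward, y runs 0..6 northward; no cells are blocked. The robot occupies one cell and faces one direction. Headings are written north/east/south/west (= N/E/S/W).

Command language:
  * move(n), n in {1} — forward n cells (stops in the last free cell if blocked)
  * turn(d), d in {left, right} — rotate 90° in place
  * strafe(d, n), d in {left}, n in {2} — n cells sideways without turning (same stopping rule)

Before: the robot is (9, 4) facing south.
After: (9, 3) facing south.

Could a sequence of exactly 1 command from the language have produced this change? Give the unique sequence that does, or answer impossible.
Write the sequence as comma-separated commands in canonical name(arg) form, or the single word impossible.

move(1)

key: still facing S — the one step turns nothing
from: (9, 4) facing south
[1] after move(1): (9, 3) facing south
no other 1-command option fits: unique.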